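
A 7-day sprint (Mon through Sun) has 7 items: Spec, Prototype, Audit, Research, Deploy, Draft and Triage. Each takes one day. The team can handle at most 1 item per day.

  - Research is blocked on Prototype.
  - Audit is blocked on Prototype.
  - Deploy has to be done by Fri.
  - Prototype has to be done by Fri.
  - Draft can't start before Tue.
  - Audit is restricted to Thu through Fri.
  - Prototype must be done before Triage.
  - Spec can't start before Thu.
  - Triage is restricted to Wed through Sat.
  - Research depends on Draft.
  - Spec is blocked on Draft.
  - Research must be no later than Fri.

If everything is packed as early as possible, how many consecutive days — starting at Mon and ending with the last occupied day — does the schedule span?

7 days

The precedence chain requires at least 2 distinct days.
With at most 1 per day and 7 tasks, at least 7 days are needed.
Spec can't be placed before Thu — that is day 4 counting from Mon — so the schedule must run through at least 4 days.
7 works (last occupied day: Sun): for example Research in Wed; Deploy in Fri; Audit in Thu; Prototype in Mon; Spec in Sun; Triage in Sat; Draft in Tue.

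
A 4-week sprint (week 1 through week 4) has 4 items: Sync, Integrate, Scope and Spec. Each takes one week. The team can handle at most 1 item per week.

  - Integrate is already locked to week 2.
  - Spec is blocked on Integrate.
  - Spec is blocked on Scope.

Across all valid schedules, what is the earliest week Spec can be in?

Precedence pushes Spec to at least week 3.
Spec at week 3 is achievable: Integrate -> week 2; Scope -> week 1; Sync -> week 4; Spec -> week 3.

week 3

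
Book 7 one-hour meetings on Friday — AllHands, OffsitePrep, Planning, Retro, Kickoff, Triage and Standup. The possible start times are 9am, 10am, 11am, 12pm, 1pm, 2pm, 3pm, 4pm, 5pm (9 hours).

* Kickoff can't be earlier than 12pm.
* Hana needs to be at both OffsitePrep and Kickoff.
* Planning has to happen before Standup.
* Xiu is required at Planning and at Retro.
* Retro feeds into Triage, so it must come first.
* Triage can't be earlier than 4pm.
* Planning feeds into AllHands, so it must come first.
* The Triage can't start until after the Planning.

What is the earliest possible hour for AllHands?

Precedence pushes AllHands to at least 10am.
AllHands at 10am is achievable: Triage=4pm, Standup=10am, OffsitePrep=9am, AllHands=10am, Kickoff=12pm, Retro=10am, Planning=9am.

10am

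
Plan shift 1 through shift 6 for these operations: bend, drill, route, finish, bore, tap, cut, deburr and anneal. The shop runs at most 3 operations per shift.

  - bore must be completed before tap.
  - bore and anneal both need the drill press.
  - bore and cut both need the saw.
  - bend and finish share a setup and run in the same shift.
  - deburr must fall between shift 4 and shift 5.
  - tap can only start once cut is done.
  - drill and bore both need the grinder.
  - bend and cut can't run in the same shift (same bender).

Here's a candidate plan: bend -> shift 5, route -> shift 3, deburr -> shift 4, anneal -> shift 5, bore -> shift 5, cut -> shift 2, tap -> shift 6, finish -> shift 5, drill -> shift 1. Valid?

bore must be completed before tap — holds.
bend and cut can't run in the same shift (same bender) — holds.
deburr must fall between shift 4 and shift 5 — holds.
bore and cut both need the saw — holds.
bore and anneal both need the drill press — violated.
drill and bore both need the grinder — holds.
bend and finish share a setup and run in the same shift — holds.
tap can only start once cut is done — holds.
The shop runs at most 3 operations per shift — violated.

No. The shop runs at most 3 operations per shift is not satisfied.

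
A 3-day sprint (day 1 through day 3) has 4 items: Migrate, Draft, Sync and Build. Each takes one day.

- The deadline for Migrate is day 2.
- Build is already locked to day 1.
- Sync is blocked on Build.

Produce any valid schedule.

Sync in day 2, Migrate in day 1, Draft in day 1, Build in day 1

Checking: Build(day 1) before Sync(day 2); Migrate=day 1 in [day 1,day 2]; Build=day 1 in [day 1,day 1].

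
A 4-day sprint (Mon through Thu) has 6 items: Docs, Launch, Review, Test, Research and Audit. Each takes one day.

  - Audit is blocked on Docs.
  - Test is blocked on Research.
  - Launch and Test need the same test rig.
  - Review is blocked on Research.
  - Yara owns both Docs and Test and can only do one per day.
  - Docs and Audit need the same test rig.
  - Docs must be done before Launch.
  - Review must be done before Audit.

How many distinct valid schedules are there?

Splitting on Docs: it can be Mon (22), Tue (8), Wed (2). Listing each branch's schedules as (Launch, Review, Test, Research, Audit):
Docs=Mon: (Tue,Tue,Wed,Mon,Wed) (Tue,Tue,Wed,Mon,Thu) (Tue,Tue,Thu,Mon,Wed) (Tue,Tue,Thu,Mon,Thu) (Tue,Wed,Wed,Mon,Thu) (Tue,Wed,Wed,Tue,Thu) (Tue,Wed,Thu,Mon,Thu) (Tue,Wed,Thu,Tue,Thu) (Wed,Tue,Tue,Mon,Wed) (Wed,Tue,Tue,Mon,Thu) (Wed,Tue,Thu,Mon,Wed) (Wed,Tue,Thu,Mon,Thu) (Wed,Wed,Tue,Mon,Thu) (Wed,Wed,Thu,Mon,Thu) (Wed,Wed,Thu,Tue,Thu) (Thu,Tue,Tue,Mon,Wed) (Thu,Tue,Tue,Mon,Thu) (Thu,Tue,Wed,Mon,Wed) (Thu,Tue,Wed,Mon,Thu) (Thu,Wed,Tue,Mon,Thu) (Thu,Wed,Wed,Mon,Thu) (Thu,Wed,Wed,Tue,Thu) — 22.
Docs=Tue: (Wed,Tue,Thu,Mon,Wed) (Wed,Tue,Thu,Mon,Thu) (Wed,Wed,Thu,Mon,Thu) (Wed,Wed,Thu,Tue,Thu) (Thu,Tue,Wed,Mon,Wed) (Thu,Tue,Wed,Mon,Thu) (Thu,Wed,Wed,Mon,Thu) (Thu,Wed,Wed,Tue,Thu) — 8.
Docs=Wed: (Thu,Tue,Tue,Mon,Thu) (Thu,Wed,Tue,Mon,Thu) — 2.
Summing: 22 + 8 + 2 = 32.

32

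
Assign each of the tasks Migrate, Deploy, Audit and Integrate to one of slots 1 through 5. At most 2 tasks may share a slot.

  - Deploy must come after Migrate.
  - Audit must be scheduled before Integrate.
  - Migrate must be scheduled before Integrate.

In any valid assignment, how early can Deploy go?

Precedence pushes Deploy to at least 2.
Deploy at 2 is achievable: Integrate in 2; Migrate in 1; Deploy in 2; Audit in 1.

2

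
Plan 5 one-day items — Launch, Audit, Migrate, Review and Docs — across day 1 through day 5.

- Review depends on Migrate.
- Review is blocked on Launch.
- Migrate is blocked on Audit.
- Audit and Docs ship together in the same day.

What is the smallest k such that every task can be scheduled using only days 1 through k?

3 days

The precedence chain requires at least 3 distinct days.
3 works (last occupied day: day 3): for example Migrate -> day 2; Launch -> day 1; Audit -> day 1; Review -> day 3; Docs -> day 1.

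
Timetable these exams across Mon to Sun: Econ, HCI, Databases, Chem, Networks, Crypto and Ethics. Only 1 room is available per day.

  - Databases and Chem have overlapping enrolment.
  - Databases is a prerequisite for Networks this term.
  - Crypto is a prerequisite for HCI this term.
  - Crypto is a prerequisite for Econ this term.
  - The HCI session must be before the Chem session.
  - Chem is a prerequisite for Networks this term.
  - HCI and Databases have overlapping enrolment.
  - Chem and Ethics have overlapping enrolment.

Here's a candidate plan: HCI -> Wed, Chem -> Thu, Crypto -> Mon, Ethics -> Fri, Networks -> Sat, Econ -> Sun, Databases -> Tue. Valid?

Yes, all constraints hold

The HCI session must be before the Chem session — holds.
Only 1 room is available per day — holds.
Databases and Chem have overlapping enrolment — holds.
Databases is a prerequisite for Networks this term — holds.
Crypto is a prerequisite for HCI this term — holds.
Chem is a prerequisite for Networks this term — holds.
Chem and Ethics have overlapping enrolment — holds.
Crypto is a prerequisite for Econ this term — holds.
HCI and Databases have overlapping enrolment — holds.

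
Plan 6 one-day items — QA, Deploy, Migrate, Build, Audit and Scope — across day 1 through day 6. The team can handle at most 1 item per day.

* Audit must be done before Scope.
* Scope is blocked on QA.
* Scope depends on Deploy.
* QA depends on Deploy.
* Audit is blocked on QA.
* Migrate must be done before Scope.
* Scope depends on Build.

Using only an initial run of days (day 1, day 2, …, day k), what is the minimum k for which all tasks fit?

The precedence chain requires at least 4 distinct days.
With at most 1 per day and 6 tasks, at least 6 days are needed.
6 works (last occupied day: day 6): for example Scope -> day 6; Migrate -> day 4; QA -> day 2; Build -> day 5; Deploy -> day 1; Audit -> day 3.

6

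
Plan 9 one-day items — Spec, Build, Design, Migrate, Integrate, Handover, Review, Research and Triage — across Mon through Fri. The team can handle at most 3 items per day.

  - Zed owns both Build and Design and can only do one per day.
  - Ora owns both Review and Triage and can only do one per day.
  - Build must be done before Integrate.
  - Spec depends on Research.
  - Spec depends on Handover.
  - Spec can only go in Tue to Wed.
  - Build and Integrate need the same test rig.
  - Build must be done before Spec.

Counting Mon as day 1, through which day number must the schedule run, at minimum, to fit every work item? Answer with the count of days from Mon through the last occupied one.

3

The precedence chain requires at least 2 distinct days.
With at most 3 per day and 9 work items, at least 3 days are needed.
3 works (last occupied day: Wed): for example Build=Mon; Handover=Mon; Research=Mon; Integrate=Tue; Migrate=Wed; Design=Wed; Spec=Tue; Review=Tue; Triage=Wed.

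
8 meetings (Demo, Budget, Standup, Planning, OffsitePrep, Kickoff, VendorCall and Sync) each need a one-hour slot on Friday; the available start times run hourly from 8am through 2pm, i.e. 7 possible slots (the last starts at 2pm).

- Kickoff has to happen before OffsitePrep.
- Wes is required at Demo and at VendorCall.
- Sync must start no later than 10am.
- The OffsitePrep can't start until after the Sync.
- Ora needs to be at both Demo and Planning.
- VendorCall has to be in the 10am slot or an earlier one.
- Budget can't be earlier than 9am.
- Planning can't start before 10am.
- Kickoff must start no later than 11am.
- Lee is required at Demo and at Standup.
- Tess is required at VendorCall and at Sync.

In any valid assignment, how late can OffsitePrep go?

Precedence pushes OffsitePrep to at least 9am.
OffsitePrep at 2pm is achievable: Budget=9am, VendorCall=9am, OffsitePrep=2pm, Planning=10am, Sync=8am, Standup=9am, Demo=8am, Kickoff=8am.

2pm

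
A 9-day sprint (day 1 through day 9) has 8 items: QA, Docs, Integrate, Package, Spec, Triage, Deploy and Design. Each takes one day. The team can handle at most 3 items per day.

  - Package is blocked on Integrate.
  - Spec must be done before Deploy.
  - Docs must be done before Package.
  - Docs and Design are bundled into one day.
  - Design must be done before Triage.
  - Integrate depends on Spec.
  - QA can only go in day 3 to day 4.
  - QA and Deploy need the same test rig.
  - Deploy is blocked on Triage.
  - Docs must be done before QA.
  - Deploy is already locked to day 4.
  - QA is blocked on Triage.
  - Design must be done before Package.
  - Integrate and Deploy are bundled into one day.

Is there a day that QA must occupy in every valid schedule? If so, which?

day 3

QA's window is day 3–day 4.
Deploy is fixed at day 4, and QA can't share a day with Deploy.
So QA must be day 3.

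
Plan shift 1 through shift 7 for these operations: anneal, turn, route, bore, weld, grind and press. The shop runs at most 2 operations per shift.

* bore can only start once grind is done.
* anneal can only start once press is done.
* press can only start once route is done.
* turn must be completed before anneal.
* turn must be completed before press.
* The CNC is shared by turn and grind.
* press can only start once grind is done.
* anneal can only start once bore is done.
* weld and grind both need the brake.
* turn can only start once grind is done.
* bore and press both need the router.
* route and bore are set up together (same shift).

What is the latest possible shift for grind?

Downstream work caps grind at shift 4.
grind at shift 3 is achievable: anneal=shift 7; press=shift 6; bore=shift 5; turn=shift 4; grind=shift 3; weld=shift 1; route=shift 5.
Nothing later works — the conflict and capacity constraints rule out every shift after shift 3.

shift 3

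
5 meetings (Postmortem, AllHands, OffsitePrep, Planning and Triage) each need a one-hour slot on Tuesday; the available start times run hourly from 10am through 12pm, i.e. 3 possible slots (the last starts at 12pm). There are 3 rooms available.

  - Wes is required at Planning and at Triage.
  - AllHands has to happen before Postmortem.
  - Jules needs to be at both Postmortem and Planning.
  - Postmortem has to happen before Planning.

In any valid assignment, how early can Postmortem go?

11am

Precedence pushes Postmortem to at least 11am; downstream work caps Postmortem at 11am.
Postmortem at 11am is achievable: Postmortem=11am, Planning=12pm, OffsitePrep=10am, Triage=10am, AllHands=10am.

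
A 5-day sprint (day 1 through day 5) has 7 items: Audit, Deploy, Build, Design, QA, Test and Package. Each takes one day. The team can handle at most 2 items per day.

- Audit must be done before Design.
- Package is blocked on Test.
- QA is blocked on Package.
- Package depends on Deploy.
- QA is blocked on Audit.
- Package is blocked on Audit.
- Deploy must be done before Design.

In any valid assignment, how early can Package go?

Precedence pushes Package to at least day 2; downstream work caps Package at day 4.
Package at day 3 is achievable: Package in day 3, QA in day 4, Audit in day 1, Design in day 2, Test in day 2, Build in day 3, Deploy in day 1.
Nothing earlier works — the capacity limit rule out every day before day 3.

day 3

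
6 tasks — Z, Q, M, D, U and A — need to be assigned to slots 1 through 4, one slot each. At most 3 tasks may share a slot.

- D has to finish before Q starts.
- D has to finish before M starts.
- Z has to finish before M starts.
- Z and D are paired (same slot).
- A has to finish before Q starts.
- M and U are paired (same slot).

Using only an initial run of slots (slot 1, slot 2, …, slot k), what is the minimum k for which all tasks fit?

The precedence chain requires at least 2 distinct slots.
With at most 3 per slot and 6 tasks, at least 2 slots are needed.
2 works (last occupied slot: 2): for example Q=2; U=2; D=1; Z=1; A=1; M=2.

2 slots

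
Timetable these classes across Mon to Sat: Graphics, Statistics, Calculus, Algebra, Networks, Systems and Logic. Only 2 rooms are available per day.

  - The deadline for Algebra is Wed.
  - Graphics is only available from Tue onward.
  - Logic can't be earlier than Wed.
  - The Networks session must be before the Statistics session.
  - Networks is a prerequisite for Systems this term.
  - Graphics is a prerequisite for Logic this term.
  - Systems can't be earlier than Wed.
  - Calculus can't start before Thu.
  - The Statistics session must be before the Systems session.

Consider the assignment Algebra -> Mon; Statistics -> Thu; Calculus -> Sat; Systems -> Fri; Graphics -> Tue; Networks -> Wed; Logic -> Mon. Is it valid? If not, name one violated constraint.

The Networks session must be before the Statistics session — holds.
The Statistics session must be before the Systems session — holds.
Calculus can't start before Thu — holds.
Graphics is only available from Tue onward — holds.
The deadline for Algebra is Wed — holds.
Only 2 rooms are available per day — holds.
Systems can't be earlier than Wed — holds.
Logic can't be earlier than Wed — violated.
Networks is a prerequisite for Systems this term — holds.
Graphics is a prerequisite for Logic this term — violated.

No — it violates: Logic can't be earlier than Wed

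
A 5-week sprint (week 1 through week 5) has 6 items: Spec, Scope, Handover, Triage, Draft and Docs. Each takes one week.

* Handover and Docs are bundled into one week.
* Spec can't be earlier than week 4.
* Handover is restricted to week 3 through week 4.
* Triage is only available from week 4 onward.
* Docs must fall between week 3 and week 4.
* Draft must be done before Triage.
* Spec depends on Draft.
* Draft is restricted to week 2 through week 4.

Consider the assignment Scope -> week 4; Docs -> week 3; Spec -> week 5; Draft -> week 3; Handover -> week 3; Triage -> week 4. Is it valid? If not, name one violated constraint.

Triage is only available from week 4 onward — holds.
Handover is restricted to week 3 through week 4 — holds.
Handover and Docs are bundled into one week — holds.
Spec can't be earlier than week 4 — holds.
Docs must fall between week 3 and week 4 — holds.
Draft is restricted to week 2 through week 4 — holds.
Draft must be done before Triage — holds.
Spec depends on Draft — holds.

Yes, all constraints hold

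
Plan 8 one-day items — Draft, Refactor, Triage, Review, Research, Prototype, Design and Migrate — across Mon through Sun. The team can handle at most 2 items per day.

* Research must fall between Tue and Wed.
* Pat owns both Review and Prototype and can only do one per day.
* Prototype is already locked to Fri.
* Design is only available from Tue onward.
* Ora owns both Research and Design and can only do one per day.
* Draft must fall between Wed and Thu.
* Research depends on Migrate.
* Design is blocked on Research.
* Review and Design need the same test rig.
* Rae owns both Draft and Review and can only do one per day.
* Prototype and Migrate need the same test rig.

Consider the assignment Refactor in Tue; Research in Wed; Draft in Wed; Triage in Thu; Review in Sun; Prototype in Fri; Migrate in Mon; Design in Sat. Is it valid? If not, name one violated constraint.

Valid

The team can handle at most 2 items per day — holds.
Research must fall between Tue and Wed — holds.
Pat owns both Review and Prototype and can only do one per day — holds.
Draft must fall between Wed and Thu — holds.
Ora owns both Research and Design and can only do one per day — holds.
Prototype and Migrate need the same test rig — holds.
Research depends on Migrate — holds.
Prototype is already locked to Fri — holds.
Design is blocked on Research — holds.
Review and Design need the same test rig — holds.
Design is only available from Tue onward — holds.
Rae owns both Draft and Review and can only do one per day — holds.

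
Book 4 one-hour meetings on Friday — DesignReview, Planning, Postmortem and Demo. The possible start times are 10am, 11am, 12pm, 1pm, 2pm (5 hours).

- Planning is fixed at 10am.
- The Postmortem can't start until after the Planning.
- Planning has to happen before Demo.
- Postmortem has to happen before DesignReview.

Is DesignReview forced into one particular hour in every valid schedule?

No

DesignReview can be 12pm (e.g. DesignReview -> 12pm, Postmortem -> 11am, Planning -> 10am, Demo -> 11am) or 1pm (e.g. Demo -> 11am; DesignReview -> 1pm; Postmortem -> 11am; Planning -> 10am).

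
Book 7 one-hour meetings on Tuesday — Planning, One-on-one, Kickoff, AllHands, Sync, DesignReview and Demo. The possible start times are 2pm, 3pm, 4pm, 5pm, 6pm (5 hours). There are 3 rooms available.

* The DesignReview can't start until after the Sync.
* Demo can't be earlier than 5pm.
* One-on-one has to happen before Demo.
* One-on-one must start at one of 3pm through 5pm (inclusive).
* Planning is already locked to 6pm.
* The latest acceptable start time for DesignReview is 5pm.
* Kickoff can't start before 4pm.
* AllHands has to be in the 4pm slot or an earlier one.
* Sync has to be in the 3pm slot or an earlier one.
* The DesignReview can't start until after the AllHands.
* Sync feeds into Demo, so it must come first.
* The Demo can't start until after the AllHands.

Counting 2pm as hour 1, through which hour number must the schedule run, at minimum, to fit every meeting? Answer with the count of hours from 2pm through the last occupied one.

5 hours

The precedence chain requires at least 2 distinct hours.
With at most 3 per hour and 7 meetings, at least 3 hours are needed.
Planning can't be placed before 6pm — that is hour 5 counting from 2pm — so the schedule must run through at least 5 hours.
5 works (last occupied hour: 6pm): for example One-on-one -> 3pm; Demo -> 5pm; DesignReview -> 3pm; Sync -> 2pm; Kickoff -> 4pm; Planning -> 6pm; AllHands -> 2pm.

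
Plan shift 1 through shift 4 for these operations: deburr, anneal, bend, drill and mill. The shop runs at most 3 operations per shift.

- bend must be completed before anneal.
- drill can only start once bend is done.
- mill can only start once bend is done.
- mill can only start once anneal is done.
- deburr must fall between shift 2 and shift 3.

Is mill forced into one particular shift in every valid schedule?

No

mill can be shift 3 (e.g. anneal=shift 2; mill=shift 3; bend=shift 1; deburr=shift 2; drill=shift 2) or shift 4 (e.g. bend -> shift 1, deburr -> shift 2, mill -> shift 4, anneal -> shift 2, drill -> shift 2).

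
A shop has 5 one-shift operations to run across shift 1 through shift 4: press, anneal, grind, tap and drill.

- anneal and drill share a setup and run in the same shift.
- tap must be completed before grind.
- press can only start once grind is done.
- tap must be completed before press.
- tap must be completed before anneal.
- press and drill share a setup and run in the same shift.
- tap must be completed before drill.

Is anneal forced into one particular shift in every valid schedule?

No

anneal can be shift 3 (e.g. anneal -> shift 3, press -> shift 3, tap -> shift 1, grind -> shift 2, drill -> shift 3) or shift 4 (e.g. drill=shift 4; press=shift 4; anneal=shift 4; grind=shift 2; tap=shift 1).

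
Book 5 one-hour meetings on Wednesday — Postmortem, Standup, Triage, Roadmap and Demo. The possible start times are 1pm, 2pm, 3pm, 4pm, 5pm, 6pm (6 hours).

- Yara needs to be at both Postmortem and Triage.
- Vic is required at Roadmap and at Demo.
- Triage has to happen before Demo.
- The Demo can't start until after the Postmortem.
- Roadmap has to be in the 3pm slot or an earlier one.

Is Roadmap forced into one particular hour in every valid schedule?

Roadmap can be 1pm (e.g. Demo=3pm; Standup=1pm; Triage=2pm; Roadmap=1pm; Postmortem=1pm) or 2pm (e.g. Roadmap in 2pm; Triage in 2pm; Demo in 3pm; Postmortem in 1pm; Standup in 1pm).

No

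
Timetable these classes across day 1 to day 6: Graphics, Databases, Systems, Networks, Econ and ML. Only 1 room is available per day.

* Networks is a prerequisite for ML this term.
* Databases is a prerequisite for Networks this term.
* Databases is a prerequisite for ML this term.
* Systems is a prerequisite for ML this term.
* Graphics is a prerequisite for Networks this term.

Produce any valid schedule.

Graphics -> day 2, Networks -> day 3, Econ -> day 6, Systems -> day 4, Databases -> day 1, ML -> day 5

Checking: Databases(day 1) before ML(day 5); Databases(day 1) before Networks(day 3); Networks(day 3) before ML(day 5); Graphics(day 2) before Networks(day 3); Systems(day 4) before ML(day 5); max 1 per day (cap 1).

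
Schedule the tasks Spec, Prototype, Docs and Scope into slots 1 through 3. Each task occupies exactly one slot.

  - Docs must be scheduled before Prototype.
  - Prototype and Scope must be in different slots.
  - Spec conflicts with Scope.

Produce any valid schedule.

Prototype=2, Docs=1, Spec=1, Scope=3

Checking: Docs(1) before Prototype(2); Spec(1) != Scope(3); Prototype(2) != Scope(3).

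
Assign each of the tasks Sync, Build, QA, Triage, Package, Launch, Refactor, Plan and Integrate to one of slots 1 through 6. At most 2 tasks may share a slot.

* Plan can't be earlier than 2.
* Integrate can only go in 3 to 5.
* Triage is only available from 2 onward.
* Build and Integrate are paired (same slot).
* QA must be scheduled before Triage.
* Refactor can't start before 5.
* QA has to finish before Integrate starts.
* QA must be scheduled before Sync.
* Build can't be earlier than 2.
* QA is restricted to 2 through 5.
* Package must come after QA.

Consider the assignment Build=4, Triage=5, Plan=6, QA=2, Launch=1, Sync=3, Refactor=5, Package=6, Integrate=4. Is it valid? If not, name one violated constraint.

Build and Integrate are paired (same slot) — holds.
Refactor can't start before 5 — holds.
Plan can't be earlier than 2 — holds.
Integrate can only go in 3 to 5 — holds.
QA must be scheduled before Triage — holds.
QA must be scheduled before Sync — holds.
QA has to finish before Integrate starts — holds.
Build can't be earlier than 2 — holds.
QA is restricted to 2 through 5 — holds.
Triage is only available from 2 onward — holds.
Package must come after QA — holds.
At most 2 tasks may share a slot — holds.

Valid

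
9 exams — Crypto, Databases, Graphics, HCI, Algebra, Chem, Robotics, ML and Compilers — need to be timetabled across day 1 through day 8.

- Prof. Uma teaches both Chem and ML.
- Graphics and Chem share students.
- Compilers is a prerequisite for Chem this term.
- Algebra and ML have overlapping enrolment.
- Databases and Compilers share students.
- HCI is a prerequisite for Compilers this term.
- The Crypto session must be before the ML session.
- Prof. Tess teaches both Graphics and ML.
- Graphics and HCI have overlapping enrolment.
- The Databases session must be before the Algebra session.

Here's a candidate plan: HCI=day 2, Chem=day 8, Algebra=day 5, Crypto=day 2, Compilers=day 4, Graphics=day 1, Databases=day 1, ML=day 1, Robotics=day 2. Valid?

Invalid. Prof. Tess teaches both Graphics and ML.

HCI is a prerequisite for Compilers this term — holds.
Prof. Tess teaches both Graphics and ML — violated.
Graphics and HCI have overlapping enrolment — holds.
Prof. Uma teaches both Chem and ML — holds.
The Crypto session must be before the ML session — violated.
Databases and Compilers share students — holds.
Graphics and Chem share students — holds.
Compilers is a prerequisite for Chem this term — holds.
The Databases session must be before the Algebra session — holds.
Algebra and ML have overlapping enrolment — holds.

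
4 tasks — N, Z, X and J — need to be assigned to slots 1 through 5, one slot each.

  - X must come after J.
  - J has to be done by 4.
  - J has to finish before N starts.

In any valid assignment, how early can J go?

J's own window allows nothing later than 4.
J at 1 is achievable: Z -> 1; N -> 2; X -> 2; J -> 1.

1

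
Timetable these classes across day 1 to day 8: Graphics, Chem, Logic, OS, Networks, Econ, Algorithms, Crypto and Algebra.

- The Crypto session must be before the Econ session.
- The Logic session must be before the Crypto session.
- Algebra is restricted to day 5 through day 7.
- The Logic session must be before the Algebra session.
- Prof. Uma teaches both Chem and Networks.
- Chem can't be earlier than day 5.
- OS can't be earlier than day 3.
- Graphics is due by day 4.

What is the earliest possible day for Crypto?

day 2

Precedence pushes Crypto to at least day 2; downstream work caps Crypto at day 7.
Crypto at day 2 is achievable: Crypto -> day 2, Econ -> day 3, OS -> day 3, Algorithms -> day 1, Graphics -> day 1, Networks -> day 1, Algebra -> day 5, Chem -> day 5, Logic -> day 1.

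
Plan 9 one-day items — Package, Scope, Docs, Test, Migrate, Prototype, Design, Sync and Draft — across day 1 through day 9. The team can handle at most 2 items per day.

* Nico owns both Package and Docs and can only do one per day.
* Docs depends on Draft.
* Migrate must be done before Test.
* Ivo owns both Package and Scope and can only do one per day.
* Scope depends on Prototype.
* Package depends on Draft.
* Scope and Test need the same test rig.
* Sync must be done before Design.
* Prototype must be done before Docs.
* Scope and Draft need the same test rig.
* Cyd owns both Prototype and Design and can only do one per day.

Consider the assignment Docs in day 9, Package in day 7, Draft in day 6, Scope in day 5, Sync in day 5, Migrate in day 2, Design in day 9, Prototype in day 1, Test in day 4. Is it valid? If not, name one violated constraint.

Ivo owns both Package and Scope and can only do one per day — holds.
Scope depends on Prototype — holds.
Cyd owns both Prototype and Design and can only do one per day — holds.
Nico owns both Package and Docs and can only do one per day — holds.
The team can handle at most 2 items per day — holds.
Scope and Draft need the same test rig — holds.
Prototype must be done before Docs — holds.
Sync must be done before Design — holds.
Package depends on Draft — holds.
Migrate must be done before Test — holds.
Scope and Test need the same test rig — holds.
Docs depends on Draft — holds.

Valid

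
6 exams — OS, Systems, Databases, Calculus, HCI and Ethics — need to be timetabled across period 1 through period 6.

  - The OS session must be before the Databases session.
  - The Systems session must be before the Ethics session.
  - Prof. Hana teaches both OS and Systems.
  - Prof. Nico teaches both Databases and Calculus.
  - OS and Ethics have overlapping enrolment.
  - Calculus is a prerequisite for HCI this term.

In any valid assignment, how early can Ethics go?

period 2

Precedence pushes Ethics to at least period 2.
Ethics at period 2 is achievable: Databases -> period 4, Ethics -> period 2, Calculus -> period 1, Systems -> period 1, OS -> period 3, HCI -> period 2.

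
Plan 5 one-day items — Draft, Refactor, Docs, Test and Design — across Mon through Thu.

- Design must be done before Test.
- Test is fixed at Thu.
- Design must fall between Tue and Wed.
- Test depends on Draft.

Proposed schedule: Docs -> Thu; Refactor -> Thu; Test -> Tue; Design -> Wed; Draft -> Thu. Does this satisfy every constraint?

Test is fixed at Thu — violated.
Design must be done before Test — violated.
Test depends on Draft — violated.
Design must fall between Tue and Wed — holds.

No. Test depends on Draft is not satisfied.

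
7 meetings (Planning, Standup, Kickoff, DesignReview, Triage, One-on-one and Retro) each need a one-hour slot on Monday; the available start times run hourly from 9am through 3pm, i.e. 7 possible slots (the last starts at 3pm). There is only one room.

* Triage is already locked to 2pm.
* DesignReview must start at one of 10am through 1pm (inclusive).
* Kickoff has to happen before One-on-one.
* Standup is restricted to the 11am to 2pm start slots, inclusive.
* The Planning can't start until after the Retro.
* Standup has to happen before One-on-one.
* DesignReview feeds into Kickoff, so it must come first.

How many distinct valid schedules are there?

Splitting on Planning: it can be 10am (3), 11am (2), 12pm (2), 1pm (2), 3pm (2). Listing each branch's schedules as (Standup, Kickoff, DesignReview, Triage, One-on-one, Retro):
Planning=10am: (11am,1pm,12pm,2pm,3pm,9am) (12pm,1pm,11am,2pm,3pm,9am) (1pm,12pm,11am,2pm,3pm,9am) — 3.
Planning=11am: (12pm,1pm,10am,2pm,3pm,9am) (1pm,12pm,10am,2pm,3pm,9am) — 2.
Planning=12pm: (11am,1pm,10am,2pm,3pm,9am) (1pm,11am,10am,2pm,3pm,9am) — 2.
Planning=1pm: (11am,12pm,10am,2pm,3pm,9am) (12pm,11am,10am,2pm,3pm,9am) — 2.
Planning=3pm: (11am,12pm,10am,2pm,1pm,9am) (12pm,11am,10am,2pm,1pm,9am) — 2.
Summing: 3 + 2 + 2 + 2 + 2 = 11.

11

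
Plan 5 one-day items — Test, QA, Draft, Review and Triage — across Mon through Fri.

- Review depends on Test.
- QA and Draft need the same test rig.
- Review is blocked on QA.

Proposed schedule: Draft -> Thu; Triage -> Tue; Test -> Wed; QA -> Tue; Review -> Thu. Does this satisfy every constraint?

Yes, all constraints hold

QA and Draft need the same test rig — holds.
Review is blocked on QA — holds.
Review depends on Test — holds.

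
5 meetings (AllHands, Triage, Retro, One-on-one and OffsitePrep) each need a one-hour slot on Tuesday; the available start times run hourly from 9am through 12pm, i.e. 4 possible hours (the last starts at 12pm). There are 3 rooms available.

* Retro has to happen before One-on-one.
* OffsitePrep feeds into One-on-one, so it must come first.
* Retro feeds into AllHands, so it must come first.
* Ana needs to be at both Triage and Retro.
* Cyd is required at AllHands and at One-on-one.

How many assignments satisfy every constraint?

Splitting on AllHands: it can be 10am (15), 11am (21), 12pm (15). Listing each branch's schedules as (Triage, Retro, One-on-one, OffsitePrep):
AllHands=10am: (10am,9am,11am,9am) (10am,9am,11am,10am) (10am,9am,12pm,9am) (10am,9am,12pm,10am) (10am,9am,12pm,11am) (11am,9am,11am,9am) (11am,9am,11am,10am) (11am,9am,12pm,9am) (11am,9am,12pm,10am) (11am,9am,12pm,11am) (12pm,9am,11am,9am) (12pm,9am,11am,10am) (12pm,9am,12pm,9am) (12pm,9am,12pm,10am) (12pm,9am,12pm,11am) — 15.
AllHands=11am: (9am,10am,12pm,9am) (9am,10am,12pm,10am) (9am,10am,12pm,11am) (10am,9am,10am,9am) (10am,9am,12pm,9am) (10am,9am,12pm,10am) (10am,9am,12pm,11am) (11am,9am,10am,9am) (11am,9am,12pm,9am) (11am,9am,12pm,10am) (11am,9am,12pm,11am) (11am,10am,12pm,9am) (11am,10am,12pm,10am) (11am,10am,12pm,11am) (12pm,9am,10am,9am) (12pm,9am,12pm,9am) (12pm,9am,12pm,10am) (12pm,9am,12pm,11am) (12pm,10am,12pm,9am) (12pm,10am,12pm,10am) (12pm,10am,12pm,11am) — 21.
AllHands=12pm: (9am,10am,11am,9am) (9am,10am,11am,10am) (10am,9am,10am,9am) (10am,9am,11am,9am) (10am,9am,11am,10am) (11am,9am,10am,9am) (11am,9am,11am,9am) (11am,9am,11am,10am) (11am,10am,11am,9am) (11am,10am,11am,10am) (12pm,9am,10am,9am) (12pm,9am,11am,9am) (12pm,9am,11am,10am) (12pm,10am,11am,9am) (12pm,10am,11am,10am) — 15.
Summing: 15 + 21 + 15 = 51.

51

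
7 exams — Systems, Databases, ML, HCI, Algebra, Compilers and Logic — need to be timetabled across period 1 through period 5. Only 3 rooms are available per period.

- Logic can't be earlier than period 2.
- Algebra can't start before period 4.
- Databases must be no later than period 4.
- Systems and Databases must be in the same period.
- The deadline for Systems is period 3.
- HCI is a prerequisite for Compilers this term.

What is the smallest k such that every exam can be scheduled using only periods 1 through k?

The precedence chain requires at least 2 distinct periods.
With at most 3 per period and 7 exams, at least 3 periods are needed.
Algebra can't be placed before period 4, so the schedule must run through at least period 4.
4 works (last occupied period: period 4): for example Databases=period 1; Systems=period 1; HCI=period 1; Logic=period 2; Compilers=period 2; Algebra=period 4; ML=period 2.

4 periods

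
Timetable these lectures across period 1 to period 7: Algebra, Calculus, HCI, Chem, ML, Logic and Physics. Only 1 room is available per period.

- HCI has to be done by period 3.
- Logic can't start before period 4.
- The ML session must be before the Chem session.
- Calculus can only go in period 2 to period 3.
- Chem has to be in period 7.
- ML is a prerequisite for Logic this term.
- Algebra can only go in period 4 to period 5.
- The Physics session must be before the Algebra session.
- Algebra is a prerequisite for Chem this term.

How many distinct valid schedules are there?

Splitting on Algebra: it can be period 4 (4), period 5 (8). Listing each branch's schedules as (Calculus, HCI, Chem, ML, Logic, Physics) by period number:
Algebra=period 4: (2,1,7,5,6,3) (2,3,7,5,6,1) (3,1,7,5,6,2) (3,2,7,5,6,1) — 4.
Algebra=period 5: (2,1,7,3,6,4) (2,1,7,4,6,3) (2,3,7,1,6,4) (2,3,7,4,6,1) (3,1,7,2,6,4) (3,1,7,4,6,2) (3,2,7,1,6,4) (3,2,7,4,6,1) — 8.
Summing: 4 + 8 = 12.

12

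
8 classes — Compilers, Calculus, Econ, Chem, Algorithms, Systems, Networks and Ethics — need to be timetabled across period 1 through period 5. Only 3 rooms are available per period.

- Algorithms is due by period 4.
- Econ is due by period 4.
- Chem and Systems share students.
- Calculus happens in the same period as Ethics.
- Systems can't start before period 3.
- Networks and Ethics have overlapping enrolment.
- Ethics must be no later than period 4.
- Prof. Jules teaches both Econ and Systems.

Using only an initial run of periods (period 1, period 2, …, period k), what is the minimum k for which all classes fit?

With at most 3 per period and 8 classes, at least 3 periods are needed.
Systems can't be placed before period 3, so the schedule must run through at least period 3.
3 works (last occupied period: period 3): for example Algorithms -> period 2, Econ -> period 2, Systems -> period 3, Chem -> period 2, Networks -> period 3, Calculus -> period 1, Ethics -> period 1, Compilers -> period 1.

3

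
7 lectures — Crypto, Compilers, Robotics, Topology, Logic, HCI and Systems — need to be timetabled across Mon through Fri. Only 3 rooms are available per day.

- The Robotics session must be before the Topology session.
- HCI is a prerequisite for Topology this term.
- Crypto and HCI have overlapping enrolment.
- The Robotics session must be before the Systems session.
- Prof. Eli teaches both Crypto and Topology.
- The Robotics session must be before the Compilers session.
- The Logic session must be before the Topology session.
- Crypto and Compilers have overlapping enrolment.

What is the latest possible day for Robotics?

Thu

Downstream work caps Robotics at Thu.
Robotics at Thu is achievable: Topology in Fri; Robotics in Thu; HCI in Mon; Crypto in Tue; Compilers in Fri; Systems in Fri; Logic in Mon.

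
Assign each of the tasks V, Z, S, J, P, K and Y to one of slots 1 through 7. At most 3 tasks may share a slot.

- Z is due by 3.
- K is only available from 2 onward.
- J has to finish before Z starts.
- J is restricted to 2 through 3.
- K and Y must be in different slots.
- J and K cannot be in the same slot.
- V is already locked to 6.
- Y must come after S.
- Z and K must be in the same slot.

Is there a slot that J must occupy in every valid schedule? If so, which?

J is available from 2; J's own window allows nothing later than 3; downstream work caps J at 2.
So J is pinned to 2.

2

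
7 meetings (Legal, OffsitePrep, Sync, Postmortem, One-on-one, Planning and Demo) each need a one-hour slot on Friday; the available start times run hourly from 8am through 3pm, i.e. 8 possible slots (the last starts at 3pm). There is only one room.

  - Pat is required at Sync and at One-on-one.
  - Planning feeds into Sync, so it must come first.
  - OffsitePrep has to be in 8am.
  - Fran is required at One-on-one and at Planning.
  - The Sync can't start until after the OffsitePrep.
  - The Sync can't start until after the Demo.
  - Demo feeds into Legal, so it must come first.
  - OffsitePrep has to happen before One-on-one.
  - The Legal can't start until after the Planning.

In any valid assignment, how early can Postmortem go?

9am

Postmortem at 9am is achievable: Demo -> 11am, One-on-one -> 2pm, Planning -> 10am, OffsitePrep -> 8am, Legal -> 1pm, Postmortem -> 9am, Sync -> 12pm.
Nothing earlier works — the conflict and capacity constraints rule out every slot before 9am.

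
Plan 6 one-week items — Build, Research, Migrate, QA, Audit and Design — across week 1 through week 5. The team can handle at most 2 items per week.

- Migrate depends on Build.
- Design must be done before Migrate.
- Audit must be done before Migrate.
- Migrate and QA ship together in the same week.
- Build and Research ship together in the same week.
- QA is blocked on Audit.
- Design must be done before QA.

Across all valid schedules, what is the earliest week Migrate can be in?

week 3

Precedence pushes Migrate to at least week 2.
Migrate at week 3 is achievable: Migrate -> week 3; QA -> week 3; Research -> week 2; Build -> week 2; Design -> week 1; Audit -> week 1.
Nothing earlier works — the capacity limit rule out every week before week 3.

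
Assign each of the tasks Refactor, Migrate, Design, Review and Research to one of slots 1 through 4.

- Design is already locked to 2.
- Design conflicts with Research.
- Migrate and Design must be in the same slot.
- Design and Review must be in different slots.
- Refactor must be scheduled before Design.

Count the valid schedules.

Splitting on Review: it can be 1 (3), 3 (3), 4 (3). Listing each branch's schedules as (Refactor, Migrate, Design, Research):
Review=1: (1,2,2,1) (1,2,2,3) (1,2,2,4) — 3.
Review=3: (1,2,2,1) (1,2,2,3) (1,2,2,4) — 3.
Review=4: (1,2,2,1) (1,2,2,3) (1,2,2,4) — 3.
Summing: 3 + 3 + 3 = 9.

9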